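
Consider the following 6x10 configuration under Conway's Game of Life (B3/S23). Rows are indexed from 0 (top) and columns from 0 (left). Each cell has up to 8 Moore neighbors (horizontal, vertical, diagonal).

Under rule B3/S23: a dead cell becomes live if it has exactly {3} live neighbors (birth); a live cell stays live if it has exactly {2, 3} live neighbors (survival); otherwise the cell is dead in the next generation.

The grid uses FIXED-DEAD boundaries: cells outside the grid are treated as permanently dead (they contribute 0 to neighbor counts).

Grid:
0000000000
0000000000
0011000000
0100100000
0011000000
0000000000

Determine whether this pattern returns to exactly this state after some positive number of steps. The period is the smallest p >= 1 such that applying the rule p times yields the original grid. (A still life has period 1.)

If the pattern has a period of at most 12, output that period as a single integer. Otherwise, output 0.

Answer: 1

Derivation:
Simulating and comparing each generation to the original:
Gen 0 (original, given above): 6 live cells
Gen 1: 6 live cells, MATCHES original -> period = 1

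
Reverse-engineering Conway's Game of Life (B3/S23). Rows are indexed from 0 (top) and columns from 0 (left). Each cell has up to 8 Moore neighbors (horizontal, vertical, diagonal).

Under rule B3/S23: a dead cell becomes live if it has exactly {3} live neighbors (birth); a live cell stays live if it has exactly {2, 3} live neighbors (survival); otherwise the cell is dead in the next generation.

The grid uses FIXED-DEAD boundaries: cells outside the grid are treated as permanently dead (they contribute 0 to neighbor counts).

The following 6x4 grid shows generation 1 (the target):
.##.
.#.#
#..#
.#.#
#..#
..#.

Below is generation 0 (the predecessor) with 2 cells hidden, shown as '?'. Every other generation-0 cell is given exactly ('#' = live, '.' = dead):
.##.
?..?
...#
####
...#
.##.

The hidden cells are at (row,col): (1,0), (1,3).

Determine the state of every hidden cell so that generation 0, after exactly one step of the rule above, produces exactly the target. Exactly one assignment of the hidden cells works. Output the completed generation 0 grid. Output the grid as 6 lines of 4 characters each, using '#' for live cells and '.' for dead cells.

Answer: .##.
#..#
...#
####
...#
.##.

Derivation:
Hidden generation-0 cells (in order): (1,0), (1,3).
A hidden cell only influences target cells in its own 3x3 neighborhood. Try each of the 2^2 = 4 assignments, step the completed generation 0 forward once under B3/S23, and compare with the target:
  (1,0)=. (1,3)=. -> step gives (0,1)='.' but target has '#' -> reject
  (1,0)=. (1,3)=# -> step gives (0,1)='.' but target has '#' -> reject
  (1,0)=# (1,3)=. -> step gives (0,2)='.' but target has '#' -> reject
  (1,0)=# (1,3)=# -> step reproduces the target at every cell -> ACCEPT
Unique solution: (1,0)=live, (1,3)=live.
Check: live-neighbor counts of every cell in the completed generation 0:
2222
1342
3453
1243
3563
1122
Applying B3/S23 to generation 0 with these counts gives:
.##.
.#.#
#..#
.#.#
#..#
..#.
which matches the target exactly.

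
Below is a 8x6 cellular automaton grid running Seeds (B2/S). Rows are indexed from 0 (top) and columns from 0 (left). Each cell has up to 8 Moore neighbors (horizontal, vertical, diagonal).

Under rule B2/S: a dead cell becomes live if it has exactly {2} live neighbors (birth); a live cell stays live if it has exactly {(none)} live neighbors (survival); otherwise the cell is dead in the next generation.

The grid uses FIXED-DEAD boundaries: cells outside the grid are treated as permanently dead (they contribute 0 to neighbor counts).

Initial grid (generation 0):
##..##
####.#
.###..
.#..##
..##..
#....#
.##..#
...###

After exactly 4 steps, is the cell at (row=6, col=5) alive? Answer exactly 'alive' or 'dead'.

Simulating step by step:
Generation 0 (given above): 25 live cells
Generation 1: 4 live cells
......
......
......
#.....
#.....
......
#.....
.#....
Generation 2: 6 live cells
......
......
......
.#....
.#....
##....
.#....
#.....
Generation 3: 4 live cells
......
......
......
#.#...
......
......
..#...
.#....
Generation 4: 5 live cells
......
......
.#....
.#....
.#....
......
.#....
..#...

Cell (6,5) at generation 4: 0 -> dead

Answer: dead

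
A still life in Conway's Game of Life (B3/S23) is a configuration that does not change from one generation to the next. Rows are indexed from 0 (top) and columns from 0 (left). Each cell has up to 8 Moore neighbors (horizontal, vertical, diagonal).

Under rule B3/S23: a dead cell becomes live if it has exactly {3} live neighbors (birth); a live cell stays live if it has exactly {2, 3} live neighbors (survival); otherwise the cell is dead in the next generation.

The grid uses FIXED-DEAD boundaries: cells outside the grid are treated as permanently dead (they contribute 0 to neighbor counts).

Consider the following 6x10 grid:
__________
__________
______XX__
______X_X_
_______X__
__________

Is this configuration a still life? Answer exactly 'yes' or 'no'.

Compute generation 1 and compare to generation 0 (given above):
Generation 1:
__________
__________
______XX__
______X_X_
_______X__
__________
The grids are IDENTICAL -> still life.

Answer: yes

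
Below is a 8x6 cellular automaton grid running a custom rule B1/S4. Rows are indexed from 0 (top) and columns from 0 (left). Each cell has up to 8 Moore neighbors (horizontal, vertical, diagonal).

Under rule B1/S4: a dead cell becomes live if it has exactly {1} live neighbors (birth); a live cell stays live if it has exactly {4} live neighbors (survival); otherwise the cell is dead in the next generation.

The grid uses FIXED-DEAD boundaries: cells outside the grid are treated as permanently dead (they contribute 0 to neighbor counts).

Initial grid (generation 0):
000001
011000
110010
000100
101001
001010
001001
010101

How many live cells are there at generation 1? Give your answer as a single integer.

Answer: 7

Derivation:
Simulating step by step:
Generation 0 (given above): 17 live cells
Generation 1: 7 live cells
100110
000000
000001
000000
000000
100000
100000
100000
Population at generation 1: 7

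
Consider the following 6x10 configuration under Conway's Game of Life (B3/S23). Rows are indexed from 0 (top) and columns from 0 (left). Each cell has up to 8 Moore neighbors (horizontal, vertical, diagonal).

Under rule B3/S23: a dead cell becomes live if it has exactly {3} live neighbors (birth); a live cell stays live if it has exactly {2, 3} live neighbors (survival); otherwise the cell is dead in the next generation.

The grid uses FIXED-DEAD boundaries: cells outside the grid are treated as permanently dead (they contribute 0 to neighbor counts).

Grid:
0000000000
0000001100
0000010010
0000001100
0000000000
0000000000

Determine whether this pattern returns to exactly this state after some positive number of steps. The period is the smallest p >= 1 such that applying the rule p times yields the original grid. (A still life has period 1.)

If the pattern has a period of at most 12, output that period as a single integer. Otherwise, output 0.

Simulating and comparing each generation to the original:
Gen 0 (original, given above): 6 live cells
Gen 1: 6 live cells, MATCHES original -> period = 1

Answer: 1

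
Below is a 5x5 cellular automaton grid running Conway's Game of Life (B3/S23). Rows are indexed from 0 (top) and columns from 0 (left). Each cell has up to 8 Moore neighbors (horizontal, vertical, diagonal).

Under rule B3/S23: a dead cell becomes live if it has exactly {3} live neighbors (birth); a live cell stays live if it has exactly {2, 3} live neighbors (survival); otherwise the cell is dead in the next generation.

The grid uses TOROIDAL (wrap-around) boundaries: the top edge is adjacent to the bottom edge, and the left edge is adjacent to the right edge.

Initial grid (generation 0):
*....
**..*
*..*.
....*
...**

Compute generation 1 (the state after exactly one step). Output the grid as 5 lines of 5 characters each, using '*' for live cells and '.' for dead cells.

Answer: .*.*.
.*...
.*.*.
*....
*..**

Derivation:
Simulating step by step:
Generation 0 (given above): 9 live cells
Generation 1: 9 live cells
(generation 1 grid is the final answer)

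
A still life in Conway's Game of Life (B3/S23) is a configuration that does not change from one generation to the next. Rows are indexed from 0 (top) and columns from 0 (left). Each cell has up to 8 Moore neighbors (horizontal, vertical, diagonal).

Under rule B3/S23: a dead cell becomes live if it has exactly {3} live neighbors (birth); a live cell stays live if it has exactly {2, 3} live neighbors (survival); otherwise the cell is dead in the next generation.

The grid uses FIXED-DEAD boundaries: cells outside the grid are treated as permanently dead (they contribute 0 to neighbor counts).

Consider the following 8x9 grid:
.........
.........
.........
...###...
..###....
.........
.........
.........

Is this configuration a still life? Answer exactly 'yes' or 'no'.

Compute generation 1 and compare to generation 0 (given above):
Generation 1:
.........
.........
....#....
..#..#...
..#..#...
...#.....
.........
.........
Cell (2,4) differs: gen0=0 vs gen1=1 -> NOT a still life.

Answer: no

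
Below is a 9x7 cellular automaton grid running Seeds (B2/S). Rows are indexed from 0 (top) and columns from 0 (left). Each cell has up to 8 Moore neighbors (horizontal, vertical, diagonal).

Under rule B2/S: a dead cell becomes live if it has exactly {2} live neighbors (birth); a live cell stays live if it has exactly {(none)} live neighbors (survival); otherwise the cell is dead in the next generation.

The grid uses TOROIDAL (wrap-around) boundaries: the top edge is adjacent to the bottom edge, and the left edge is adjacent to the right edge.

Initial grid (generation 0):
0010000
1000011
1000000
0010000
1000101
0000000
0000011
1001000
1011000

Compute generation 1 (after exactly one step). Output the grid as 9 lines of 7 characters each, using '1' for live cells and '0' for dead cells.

Answer: 0000110
0000000
0000010
0001010
0101010
0000100
1000100
0000010
0000101

Derivation:
Simulating step by step:
Generation 0 (given above): 16 live cells
Generation 1: 14 live cells
(generation 1 grid is the final answer)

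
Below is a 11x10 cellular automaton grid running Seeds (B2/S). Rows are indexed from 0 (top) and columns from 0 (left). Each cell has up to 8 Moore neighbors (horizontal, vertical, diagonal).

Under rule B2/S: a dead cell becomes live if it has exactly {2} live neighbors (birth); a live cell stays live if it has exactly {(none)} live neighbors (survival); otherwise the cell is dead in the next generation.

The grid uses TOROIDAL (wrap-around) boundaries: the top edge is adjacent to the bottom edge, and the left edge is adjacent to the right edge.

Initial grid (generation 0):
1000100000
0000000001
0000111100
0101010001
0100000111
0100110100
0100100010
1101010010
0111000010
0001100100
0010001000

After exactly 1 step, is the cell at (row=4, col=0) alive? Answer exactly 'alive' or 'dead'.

Simulating step by step:
Generation 0 (given above): 36 live cells
Generation 1: 20 live cells
0101010001
1001000110
0011000001
0000000000
0001000000
0001000000
0000000000
0000000000
0000011000
0000011010
0100000100

Cell (4,0) at generation 1: 0 -> dead

Answer: dead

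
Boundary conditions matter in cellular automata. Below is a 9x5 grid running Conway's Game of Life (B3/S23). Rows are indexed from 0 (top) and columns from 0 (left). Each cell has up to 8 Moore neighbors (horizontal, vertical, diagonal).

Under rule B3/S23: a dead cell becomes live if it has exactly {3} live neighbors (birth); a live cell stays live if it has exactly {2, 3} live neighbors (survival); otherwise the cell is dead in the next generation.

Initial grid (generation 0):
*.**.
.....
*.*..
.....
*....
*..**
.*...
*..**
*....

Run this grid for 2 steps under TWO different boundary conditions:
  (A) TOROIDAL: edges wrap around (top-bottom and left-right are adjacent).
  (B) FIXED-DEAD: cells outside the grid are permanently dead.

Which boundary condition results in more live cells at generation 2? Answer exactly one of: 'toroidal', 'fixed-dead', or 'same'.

Under TOROIDAL boundary, generation 2:
.*..*
*.***
..**.
.....
....*
..*.*
..**.
...**
..**.
Population = 17

Under FIXED-DEAD boundary, generation 2:
.....
.....
..*..
.....
**...
*.*..
..*..
*.*..
.....
Population = 8

Comparison: toroidal=17, fixed-dead=8 -> toroidal

Answer: toroidal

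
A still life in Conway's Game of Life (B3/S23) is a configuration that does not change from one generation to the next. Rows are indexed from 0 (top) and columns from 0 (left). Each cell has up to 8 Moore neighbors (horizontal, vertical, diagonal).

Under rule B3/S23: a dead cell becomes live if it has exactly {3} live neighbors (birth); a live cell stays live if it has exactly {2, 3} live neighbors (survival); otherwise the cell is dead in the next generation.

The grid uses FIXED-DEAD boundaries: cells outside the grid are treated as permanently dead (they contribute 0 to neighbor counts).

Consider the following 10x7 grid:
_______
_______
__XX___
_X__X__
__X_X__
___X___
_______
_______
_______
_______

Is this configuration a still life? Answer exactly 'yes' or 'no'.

Compute generation 1 and compare to generation 0 (given above):
Generation 1:
_______
_______
__XX___
_X__X__
__X_X__
___X___
_______
_______
_______
_______
The grids are IDENTICAL -> still life.

Answer: yes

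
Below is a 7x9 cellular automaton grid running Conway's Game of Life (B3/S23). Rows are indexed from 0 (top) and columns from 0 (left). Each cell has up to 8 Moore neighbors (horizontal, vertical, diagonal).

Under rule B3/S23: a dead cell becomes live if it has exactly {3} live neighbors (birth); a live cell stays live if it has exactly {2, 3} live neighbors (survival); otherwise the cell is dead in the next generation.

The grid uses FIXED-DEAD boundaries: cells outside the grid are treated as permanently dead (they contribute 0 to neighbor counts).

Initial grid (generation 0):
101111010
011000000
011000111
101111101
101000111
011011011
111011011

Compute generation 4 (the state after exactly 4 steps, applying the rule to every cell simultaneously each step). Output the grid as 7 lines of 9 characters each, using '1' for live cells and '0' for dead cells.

Answer: 000001000
000010100
001110100
101010000
100001000
000001100
001100000

Derivation:
Simulating step by step:
Generation 0 (given above): 38 live cells
Generation 1: 21 live cells
001110000
100011001
100010101
100010000
100000000
000010000
101011011
Generation 2: 20 live cells
000111000
010000010
110110010
110001000
000000000
010111000
000111000
Generation 3: 21 live cells
000010000
110001100
000010100
111010000
111001000
001101000
001101000
Generation 4: 16 live cells
(generation 4 grid is the final answer)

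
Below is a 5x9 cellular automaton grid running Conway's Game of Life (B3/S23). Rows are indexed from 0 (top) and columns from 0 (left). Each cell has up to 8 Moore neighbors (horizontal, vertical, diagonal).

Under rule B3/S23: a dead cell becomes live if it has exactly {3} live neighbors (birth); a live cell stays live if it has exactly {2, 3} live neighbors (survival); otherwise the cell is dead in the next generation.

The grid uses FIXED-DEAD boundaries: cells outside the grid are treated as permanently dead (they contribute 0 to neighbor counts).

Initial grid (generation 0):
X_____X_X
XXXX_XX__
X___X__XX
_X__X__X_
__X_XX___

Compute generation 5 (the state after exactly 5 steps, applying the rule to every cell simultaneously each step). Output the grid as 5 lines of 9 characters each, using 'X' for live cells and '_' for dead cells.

Answer: _________
_XX______
__X_X____
__X______
___XXX___

Derivation:
Simulating step by step:
Generation 0 (given above): 19 live cells
Generation 1: 24 live cells
X_X__XXX_
X_XXXXX_X
X___X__XX
_X__X_XXX
___XXX___
Generation 2: 14 live cells
__X____X_
X_X_____X
X_X______
______X_X
___XXXXX_
Generation 3: 11 live cells
_X_______
__XX_____
_______X_
___XX_X__
____XXXX_
Generation 4: 10 live cells
__X______
__X______
__X_X____
___XX____
___XX_XX_
Generation 5: 8 live cells
(generation 5 grid is the final answer)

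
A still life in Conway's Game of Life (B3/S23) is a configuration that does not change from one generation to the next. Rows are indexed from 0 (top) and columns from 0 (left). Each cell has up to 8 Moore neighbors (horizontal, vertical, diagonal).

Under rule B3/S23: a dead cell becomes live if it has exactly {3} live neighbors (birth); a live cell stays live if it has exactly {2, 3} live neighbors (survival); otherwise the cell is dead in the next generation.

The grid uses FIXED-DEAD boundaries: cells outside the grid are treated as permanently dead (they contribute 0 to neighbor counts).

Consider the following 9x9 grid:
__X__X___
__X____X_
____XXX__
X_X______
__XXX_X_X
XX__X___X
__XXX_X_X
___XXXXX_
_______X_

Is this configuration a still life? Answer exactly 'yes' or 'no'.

Answer: no

Derivation:
Compute generation 1 and compare to generation 0 (given above):
Generation 1:
_________
___XX____
_X_X_XX__
_XX___XX_
X_X_XX_X_
_X______X
_XX___X_X
__X_____X
____XX_X_
Cell (0,2) differs: gen0=1 vs gen1=0 -> NOT a still life.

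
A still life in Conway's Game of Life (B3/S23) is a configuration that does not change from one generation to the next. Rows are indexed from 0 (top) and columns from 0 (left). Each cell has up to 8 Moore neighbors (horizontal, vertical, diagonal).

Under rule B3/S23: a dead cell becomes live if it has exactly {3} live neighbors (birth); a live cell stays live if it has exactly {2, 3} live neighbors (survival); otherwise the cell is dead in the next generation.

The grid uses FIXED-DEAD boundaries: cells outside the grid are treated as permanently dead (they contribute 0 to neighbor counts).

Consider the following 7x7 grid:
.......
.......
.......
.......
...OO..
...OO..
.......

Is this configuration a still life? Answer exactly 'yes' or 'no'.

Answer: yes

Derivation:
Compute generation 1 and compare to generation 0 (given above):
Generation 1:
.......
.......
.......
.......
...OO..
...OO..
.......
The grids are IDENTICAL -> still life.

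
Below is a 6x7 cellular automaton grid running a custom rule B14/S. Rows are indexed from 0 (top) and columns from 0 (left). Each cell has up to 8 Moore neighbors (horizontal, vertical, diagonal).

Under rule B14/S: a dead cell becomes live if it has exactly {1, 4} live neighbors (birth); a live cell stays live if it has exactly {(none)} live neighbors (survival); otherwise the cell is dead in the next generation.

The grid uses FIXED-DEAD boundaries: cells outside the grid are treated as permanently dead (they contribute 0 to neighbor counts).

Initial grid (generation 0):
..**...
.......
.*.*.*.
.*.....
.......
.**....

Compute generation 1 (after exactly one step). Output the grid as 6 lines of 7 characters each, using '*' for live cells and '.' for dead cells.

Simulating step by step:
Generation 0 (given above): 8 live cells
Generation 1: 13 live cells
(generation 1 grid is the final answer)

Answer: .*..*..
*.*..**
......*
...*.**
...*...
*..*...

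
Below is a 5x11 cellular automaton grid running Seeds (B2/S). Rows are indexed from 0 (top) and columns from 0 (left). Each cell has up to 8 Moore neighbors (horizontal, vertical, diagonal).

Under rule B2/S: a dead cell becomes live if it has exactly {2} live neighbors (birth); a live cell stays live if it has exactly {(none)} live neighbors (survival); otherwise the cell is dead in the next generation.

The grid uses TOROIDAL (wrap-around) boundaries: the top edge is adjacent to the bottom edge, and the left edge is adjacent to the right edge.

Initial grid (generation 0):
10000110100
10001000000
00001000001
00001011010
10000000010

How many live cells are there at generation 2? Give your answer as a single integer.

Simulating step by step:
Generation 0 (given above): 14 live cells
Generation 1: 17 live cells
00001001010
01010011010
10000011110
10010000000
01001000000
Generation 2: 19 live cells
11000000001
10101000000
00011100000
00101110010
10100100101
Population at generation 2: 19

Answer: 19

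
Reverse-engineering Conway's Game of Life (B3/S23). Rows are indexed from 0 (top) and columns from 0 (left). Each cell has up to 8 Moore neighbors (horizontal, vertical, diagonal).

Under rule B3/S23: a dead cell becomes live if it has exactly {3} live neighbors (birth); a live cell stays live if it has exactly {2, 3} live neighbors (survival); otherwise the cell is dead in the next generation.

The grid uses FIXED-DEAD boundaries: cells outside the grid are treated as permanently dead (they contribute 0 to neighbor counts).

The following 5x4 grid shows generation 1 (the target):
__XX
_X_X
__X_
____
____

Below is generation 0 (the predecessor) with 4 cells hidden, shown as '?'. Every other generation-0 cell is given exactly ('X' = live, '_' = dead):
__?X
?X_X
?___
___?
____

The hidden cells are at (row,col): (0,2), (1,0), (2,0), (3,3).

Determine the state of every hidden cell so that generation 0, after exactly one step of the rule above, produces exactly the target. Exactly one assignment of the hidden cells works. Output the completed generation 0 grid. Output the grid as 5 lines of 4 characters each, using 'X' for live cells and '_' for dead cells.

Answer: __XX
_X_X
X___
___X
____

Derivation:
Hidden generation-0 cells (in order): (0,2), (1,0), (2,0), (3,3).
A hidden cell only influences target cells in its own 3x3 neighborhood. Try each of the 2^4 = 16 assignments, step the completed generation 0 forward once under B3/S23, and compare with the target:
  (0,2)=_ (1,0)=_ (2,0)=_ (3,3)=_ -> step gives (0,3)='_' but target has 'X' -> reject
  (0,2)=_ (1,0)=_ (2,0)=_ (3,3)=X -> step gives (0,3)='_' but target has 'X' -> reject
  (0,2)=_ (1,0)=_ (2,0)=X (3,3)=_ -> step gives (0,3)='_' but target has 'X' -> reject
  (0,2)=_ (1,0)=_ (2,0)=X (3,3)=X -> step gives (0,3)='_' but target has 'X' -> reject
  (0,2)=_ (1,0)=X (2,0)=_ (3,3)=_ -> step gives (0,3)='_' but target has 'X' -> reject
  (0,2)=_ (1,0)=X (2,0)=_ (3,3)=X -> step gives (0,3)='_' but target has 'X' -> reject
  (0,2)=_ (1,0)=X (2,0)=X (3,3)=_ -> step gives (0,3)='_' but target has 'X' -> reject
  (0,2)=_ (1,0)=X (2,0)=X (3,3)=X -> step gives (0,3)='_' but target has 'X' -> reject
  (0,2)=X (1,0)=_ (2,0)=_ (3,3)=_ -> step gives (1,1)='_' but target has 'X' -> reject
  (0,2)=X (1,0)=_ (2,0)=_ (3,3)=X -> step gives (1,1)='_' but target has 'X' -> reject
  (0,2)=X (1,0)=_ (2,0)=X (3,3)=_ -> step gives (2,2)='_' but target has 'X' -> reject
  (0,2)=X (1,0)=_ (2,0)=X (3,3)=X -> step reproduces the target at every cell -> ACCEPT
  (0,2)=X (1,0)=X (2,0)=_ (3,3)=_ -> step gives (0,1)='X' but target has '_' -> reject
  (0,2)=X (1,0)=X (2,0)=_ (3,3)=X -> step gives (0,1)='X' but target has '_' -> reject
  (0,2)=X (1,0)=X (2,0)=X (3,3)=_ -> step gives (0,1)='X' but target has '_' -> reject
  (0,2)=X (1,0)=X (2,0)=X (3,3)=X -> step gives (0,1)='X' but target has '_' -> reject
Unique solution: (0,2)=live, (1,0)=dead, (2,0)=live, (3,3)=live.
Check: live-neighbor counts of every cell in the completed generation 0:
1232
2242
1232
1110
0011
Applying B3/S23 to generation 0 with these counts gives:
__XX
_X_X
__X_
____
____
which matches the target exactly.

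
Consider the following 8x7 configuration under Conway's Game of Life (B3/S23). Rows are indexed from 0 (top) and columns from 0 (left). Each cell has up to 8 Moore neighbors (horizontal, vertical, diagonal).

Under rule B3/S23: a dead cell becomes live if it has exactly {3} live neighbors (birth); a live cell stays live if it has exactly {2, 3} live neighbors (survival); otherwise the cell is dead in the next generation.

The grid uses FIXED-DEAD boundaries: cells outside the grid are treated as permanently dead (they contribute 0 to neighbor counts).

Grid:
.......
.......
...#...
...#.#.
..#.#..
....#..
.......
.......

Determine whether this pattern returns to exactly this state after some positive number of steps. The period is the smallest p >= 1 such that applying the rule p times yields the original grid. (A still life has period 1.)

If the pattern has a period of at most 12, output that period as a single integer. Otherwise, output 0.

Answer: 2

Derivation:
Simulating and comparing each generation to the original:
Gen 0 (original, given above): 6 live cells
Gen 1: 6 live cells, differs from original
Gen 2: 6 live cells, MATCHES original -> period = 2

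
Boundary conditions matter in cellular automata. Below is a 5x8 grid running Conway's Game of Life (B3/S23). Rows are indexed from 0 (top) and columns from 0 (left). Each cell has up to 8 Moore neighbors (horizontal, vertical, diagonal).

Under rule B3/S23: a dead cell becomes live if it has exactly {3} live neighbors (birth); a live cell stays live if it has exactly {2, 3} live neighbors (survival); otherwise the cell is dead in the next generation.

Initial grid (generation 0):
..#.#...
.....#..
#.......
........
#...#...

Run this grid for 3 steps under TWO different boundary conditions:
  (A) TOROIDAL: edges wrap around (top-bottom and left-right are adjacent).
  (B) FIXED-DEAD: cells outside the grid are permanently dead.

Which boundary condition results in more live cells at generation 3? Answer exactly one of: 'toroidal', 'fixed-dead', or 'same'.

Answer: toroidal

Derivation:
Under TOROIDAL boundary, generation 3:
...##...
...##...
........
........
...##...
Population = 6

Under FIXED-DEAD boundary, generation 3:
........
........
........
........
........
Population = 0

Comparison: toroidal=6, fixed-dead=0 -> toroidal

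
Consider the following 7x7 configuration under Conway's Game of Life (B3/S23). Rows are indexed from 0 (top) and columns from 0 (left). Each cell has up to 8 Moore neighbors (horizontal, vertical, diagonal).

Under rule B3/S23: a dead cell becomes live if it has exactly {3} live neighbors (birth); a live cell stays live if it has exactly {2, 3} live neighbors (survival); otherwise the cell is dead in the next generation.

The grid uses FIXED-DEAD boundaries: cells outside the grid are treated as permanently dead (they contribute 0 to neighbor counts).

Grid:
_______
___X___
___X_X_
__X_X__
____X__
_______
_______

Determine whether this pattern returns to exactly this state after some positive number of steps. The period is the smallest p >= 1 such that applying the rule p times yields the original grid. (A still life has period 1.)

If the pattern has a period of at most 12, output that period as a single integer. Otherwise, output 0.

Simulating and comparing each generation to the original:
Gen 0 (original, given above): 6 live cells
Gen 1: 6 live cells, differs from original
Gen 2: 6 live cells, MATCHES original -> period = 2

Answer: 2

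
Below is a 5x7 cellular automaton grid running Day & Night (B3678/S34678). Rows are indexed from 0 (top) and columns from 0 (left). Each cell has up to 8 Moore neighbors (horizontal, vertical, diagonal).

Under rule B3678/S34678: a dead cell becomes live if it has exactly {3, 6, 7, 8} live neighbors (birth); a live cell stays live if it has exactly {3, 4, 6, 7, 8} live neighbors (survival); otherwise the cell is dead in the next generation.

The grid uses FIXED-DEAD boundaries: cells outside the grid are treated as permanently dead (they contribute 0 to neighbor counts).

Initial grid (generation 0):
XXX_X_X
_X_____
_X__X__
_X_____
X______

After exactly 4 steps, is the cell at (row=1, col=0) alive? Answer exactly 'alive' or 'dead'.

Answer: alive

Derivation:
Simulating step by step:
Generation 0 (given above): 10 live cells
Generation 1: 7 live cells
_X_____
_X_X_X_
X_X____
X______
_______
Generation 2: 4 live cells
__X____
XX_____
_______
_X_____
_______
Generation 3: 3 live cells
_X_____
_______
XX_____
_______
_______
Generation 4: 2 live cells
_______
XX_____
_______
_______
_______

Cell (1,0) at generation 4: 1 -> alive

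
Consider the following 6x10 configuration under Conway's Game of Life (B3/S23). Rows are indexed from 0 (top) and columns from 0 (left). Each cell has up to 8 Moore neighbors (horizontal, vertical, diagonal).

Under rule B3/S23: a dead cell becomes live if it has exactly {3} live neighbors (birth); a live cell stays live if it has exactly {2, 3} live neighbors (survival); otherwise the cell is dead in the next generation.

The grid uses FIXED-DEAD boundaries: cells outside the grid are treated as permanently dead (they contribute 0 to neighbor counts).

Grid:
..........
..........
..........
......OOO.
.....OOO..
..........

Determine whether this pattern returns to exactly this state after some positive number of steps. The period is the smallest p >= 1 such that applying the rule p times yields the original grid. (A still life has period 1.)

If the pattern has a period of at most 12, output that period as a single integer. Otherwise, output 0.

Answer: 2

Derivation:
Simulating and comparing each generation to the original:
Gen 0 (original, given above): 6 live cells
Gen 1: 6 live cells, differs from original
Gen 2: 6 live cells, MATCHES original -> period = 2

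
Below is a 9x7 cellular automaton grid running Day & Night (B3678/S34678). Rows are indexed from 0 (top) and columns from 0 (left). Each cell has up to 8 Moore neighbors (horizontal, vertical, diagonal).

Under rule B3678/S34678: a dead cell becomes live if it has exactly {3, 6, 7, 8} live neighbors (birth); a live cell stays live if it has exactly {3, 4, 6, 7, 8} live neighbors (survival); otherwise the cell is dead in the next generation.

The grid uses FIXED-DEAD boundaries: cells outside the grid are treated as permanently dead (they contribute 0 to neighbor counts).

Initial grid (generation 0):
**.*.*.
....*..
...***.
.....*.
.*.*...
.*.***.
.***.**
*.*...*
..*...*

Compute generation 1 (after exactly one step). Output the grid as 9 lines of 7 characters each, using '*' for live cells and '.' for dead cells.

Simulating step by step:
Generation 0 (given above): 25 live cells
Generation 1: 21 live cells
(generation 1 grid is the final answer)

Answer: ....*..
..*....
....**.
..**...
.....*.
****.**
**.*.**
..*...*
.*.....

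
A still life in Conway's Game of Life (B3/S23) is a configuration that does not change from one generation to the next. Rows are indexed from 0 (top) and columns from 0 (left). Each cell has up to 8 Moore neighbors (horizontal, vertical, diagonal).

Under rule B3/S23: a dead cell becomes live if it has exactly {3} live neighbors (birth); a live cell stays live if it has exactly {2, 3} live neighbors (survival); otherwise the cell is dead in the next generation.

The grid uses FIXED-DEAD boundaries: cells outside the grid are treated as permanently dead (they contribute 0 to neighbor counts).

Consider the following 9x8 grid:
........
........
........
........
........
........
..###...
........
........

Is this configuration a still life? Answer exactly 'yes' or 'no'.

Compute generation 1 and compare to generation 0 (given above):
Generation 1:
........
........
........
........
........
...#....
...#....
...#....
........
Cell (5,3) differs: gen0=0 vs gen1=1 -> NOT a still life.

Answer: no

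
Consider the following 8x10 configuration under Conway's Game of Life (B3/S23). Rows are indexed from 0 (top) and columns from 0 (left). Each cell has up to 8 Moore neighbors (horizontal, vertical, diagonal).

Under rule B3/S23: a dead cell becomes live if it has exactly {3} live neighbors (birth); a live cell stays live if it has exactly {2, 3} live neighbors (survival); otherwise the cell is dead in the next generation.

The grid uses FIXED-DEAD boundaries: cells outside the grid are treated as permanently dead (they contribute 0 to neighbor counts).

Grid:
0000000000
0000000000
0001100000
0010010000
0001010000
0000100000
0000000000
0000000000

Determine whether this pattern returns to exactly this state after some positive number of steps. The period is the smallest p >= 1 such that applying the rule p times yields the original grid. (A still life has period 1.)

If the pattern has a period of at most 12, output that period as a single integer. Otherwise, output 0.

Simulating and comparing each generation to the original:
Gen 0 (original, given above): 7 live cells
Gen 1: 7 live cells, MATCHES original -> period = 1

Answer: 1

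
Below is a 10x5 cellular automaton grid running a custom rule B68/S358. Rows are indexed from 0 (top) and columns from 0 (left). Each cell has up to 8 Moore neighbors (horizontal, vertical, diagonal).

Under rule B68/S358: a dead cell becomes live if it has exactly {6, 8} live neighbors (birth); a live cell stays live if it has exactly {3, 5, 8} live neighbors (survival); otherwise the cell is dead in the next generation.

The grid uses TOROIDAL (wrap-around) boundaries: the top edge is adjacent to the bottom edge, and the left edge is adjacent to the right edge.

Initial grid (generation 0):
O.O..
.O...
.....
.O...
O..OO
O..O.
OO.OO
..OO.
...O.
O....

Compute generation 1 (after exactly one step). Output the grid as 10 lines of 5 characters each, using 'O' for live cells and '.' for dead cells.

Simulating step by step:
Generation 0 (given above): 17 live cells
Generation 1: 6 live cells
(generation 1 grid is the final answer)

Answer: .....
.....
.....
.....
O....
O...O
OO..O
.....
.....
.....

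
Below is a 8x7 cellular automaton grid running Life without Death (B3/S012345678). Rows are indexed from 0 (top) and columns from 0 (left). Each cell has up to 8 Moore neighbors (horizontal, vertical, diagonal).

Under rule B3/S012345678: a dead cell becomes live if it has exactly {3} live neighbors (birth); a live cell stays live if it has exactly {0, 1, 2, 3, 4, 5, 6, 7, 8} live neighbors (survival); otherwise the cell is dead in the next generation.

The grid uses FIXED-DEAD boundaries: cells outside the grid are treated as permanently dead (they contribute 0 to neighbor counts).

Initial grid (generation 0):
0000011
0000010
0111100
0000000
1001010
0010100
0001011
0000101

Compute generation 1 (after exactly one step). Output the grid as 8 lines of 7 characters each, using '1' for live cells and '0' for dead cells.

Answer: 0000011
0011011
0111100
0100000
1001110
0010101
0001011
0000101

Derivation:
Simulating step by step:
Generation 0 (given above): 17 live cells
Generation 1: 23 live cells
(generation 1 grid is the final answer)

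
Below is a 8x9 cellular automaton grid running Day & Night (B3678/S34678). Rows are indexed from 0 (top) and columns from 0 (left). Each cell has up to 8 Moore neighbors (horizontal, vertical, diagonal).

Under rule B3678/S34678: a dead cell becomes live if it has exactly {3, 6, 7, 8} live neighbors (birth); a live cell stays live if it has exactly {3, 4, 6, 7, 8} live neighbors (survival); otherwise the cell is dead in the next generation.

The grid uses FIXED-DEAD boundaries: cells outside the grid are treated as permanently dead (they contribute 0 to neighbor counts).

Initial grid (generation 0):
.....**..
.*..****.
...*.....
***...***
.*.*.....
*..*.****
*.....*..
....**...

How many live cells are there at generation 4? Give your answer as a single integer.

Answer: 22

Derivation:
Simulating step by step:
Generation 0 (given above): 26 live cells
Generation 1: 23 live cells
....****.
....***..
*...*...*
.***.....
.*..**.*.
.**.*.**.
......*..
.........
Generation 2: 24 live cells
....*.*..
...****..
.**.*....
****.*...
***.**...
...*..**.
.....*.*.
.........
Generation 3: 19 live cells
...**....
..***....
**.*..*..
***..*...
*...**...
.**...*..
.........
.........
Generation 4: 22 live cells
..***....
.**.**...
*.**.*...
*.**.**..
**.*.**..
.....*...
.........
.........
Population at generation 4: 22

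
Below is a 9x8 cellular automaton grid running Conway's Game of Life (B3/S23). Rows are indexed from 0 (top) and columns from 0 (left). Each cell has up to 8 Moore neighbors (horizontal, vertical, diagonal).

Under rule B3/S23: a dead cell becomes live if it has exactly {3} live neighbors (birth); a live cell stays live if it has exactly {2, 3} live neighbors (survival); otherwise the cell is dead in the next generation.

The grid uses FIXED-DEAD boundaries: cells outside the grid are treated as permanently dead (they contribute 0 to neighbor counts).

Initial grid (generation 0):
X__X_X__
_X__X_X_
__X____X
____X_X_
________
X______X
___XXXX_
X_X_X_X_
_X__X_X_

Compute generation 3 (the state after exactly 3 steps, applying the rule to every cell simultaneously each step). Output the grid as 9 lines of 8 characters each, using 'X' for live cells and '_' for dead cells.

Simulating step by step:
Generation 0 (given above): 23 live cells
Generation 1: 25 live cells
____XX__
_XXXXXX_
___X__XX
________
________
____XXX_
_X_XX_XX
_XX___XX
_X_X____
Generation 2: 22 live cells
__X___X_
__X____X
___X__XX
________
_____X__
___XX_XX
_X_XX___
XX__XXXX
_X______
Generation 3: 24 live cells
(generation 3 grid is the final answer)

Answer: ________
__XX___X
______XX
______X_
____XXX_
__XX__X_
XX______
XX_XXXX_
XX___XX_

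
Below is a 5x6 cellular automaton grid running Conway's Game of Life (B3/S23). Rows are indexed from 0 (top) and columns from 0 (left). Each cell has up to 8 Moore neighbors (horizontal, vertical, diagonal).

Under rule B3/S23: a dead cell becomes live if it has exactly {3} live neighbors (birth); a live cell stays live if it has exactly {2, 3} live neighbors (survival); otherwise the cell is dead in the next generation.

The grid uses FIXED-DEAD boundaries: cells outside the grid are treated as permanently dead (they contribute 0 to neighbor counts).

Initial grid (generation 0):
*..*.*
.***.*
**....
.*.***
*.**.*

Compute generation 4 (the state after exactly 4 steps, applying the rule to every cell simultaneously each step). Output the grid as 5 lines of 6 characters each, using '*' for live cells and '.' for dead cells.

Answer: ......
......
..*...
.....*
..*.*.

Derivation:
Simulating step by step:
Generation 0 (given above): 17 live cells
Generation 1: 11 live cells
.*.*..
...*..
*....*
...*.*
.***.*
Generation 2: 8 live cells
..*...
..*.*.
......
.*.*.*
..**..
Generation 3: 10 live cells
...*..
...*..
..***.
...**.
..***.
Generation 4: 4 live cells
(generation 4 grid is the final answer)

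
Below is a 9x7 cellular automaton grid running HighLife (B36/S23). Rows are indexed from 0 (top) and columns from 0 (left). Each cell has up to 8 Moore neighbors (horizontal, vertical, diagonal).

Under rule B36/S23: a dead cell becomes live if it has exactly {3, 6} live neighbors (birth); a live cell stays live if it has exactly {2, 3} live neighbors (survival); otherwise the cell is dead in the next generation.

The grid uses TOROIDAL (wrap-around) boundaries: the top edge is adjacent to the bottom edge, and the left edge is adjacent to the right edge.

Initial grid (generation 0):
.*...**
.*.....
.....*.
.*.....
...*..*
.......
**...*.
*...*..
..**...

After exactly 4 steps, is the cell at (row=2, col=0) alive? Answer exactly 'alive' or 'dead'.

Simulating step by step:
Generation 0 (given above): 15 live cells
Generation 1: 22 live cells
**.....
*....**
.......
.......
.......
*.....*
**....*
*.***.*
*******
Generation 2: 10 live cells
...*...
**....*
......*
.......
.......
.*....*
..**...
.....*.
.......
Generation 3: 6 live cells
*......
*.....*
......*
.......
.......
..*....
..*....
.......
.......
Generation 4: 6 live cells
*.....*
*.....*
*.....*
.......
.......
.......
.......
.......
.......

Cell (2,0) at generation 4: 1 -> alive

Answer: alive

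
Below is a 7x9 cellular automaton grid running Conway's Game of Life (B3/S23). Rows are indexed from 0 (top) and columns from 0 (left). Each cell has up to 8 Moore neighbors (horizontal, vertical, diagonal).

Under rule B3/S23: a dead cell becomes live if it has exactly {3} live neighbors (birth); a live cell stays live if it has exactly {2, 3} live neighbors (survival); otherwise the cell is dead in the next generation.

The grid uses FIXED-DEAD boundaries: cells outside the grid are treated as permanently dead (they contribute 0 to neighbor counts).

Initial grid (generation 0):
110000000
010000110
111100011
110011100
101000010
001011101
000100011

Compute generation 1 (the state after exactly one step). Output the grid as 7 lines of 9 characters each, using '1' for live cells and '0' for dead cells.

Simulating step by step:
Generation 0 (given above): 27 live cells
Generation 1: 27 live cells
(generation 1 grid is the final answer)

Answer: 110000000
000000111
000110001
000011101
101000010
011011101
000111111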